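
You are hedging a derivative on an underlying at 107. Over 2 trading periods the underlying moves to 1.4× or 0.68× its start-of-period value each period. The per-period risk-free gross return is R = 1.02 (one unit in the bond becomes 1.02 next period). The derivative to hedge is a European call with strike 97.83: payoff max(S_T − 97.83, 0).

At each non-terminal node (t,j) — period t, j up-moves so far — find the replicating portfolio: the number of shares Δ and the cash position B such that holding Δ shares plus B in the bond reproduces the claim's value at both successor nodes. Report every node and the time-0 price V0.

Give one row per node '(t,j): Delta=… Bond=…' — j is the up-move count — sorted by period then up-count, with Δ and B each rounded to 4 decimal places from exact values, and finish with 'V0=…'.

Since d<R<u, set p* = (R−d)/(u−d) = 0.4722; price each node as the discounted p*-expectation of its children.
Terminal payoffs: V(2,0)=0.0000, V(2,1)=4.0340, V(2,2)=111.8900
  t=1,j=0: stock 72.7600 → up 101.8640 (V=4.0340), down 49.4768 (V=0.0000). Price 1.8676; hedge Δ=0.0770, bond B=-3.7352.
  t=1,j=1: stock 149.8000 → up 209.7200 (V=111.8900), down 101.8640 (V=4.0340). Price 53.8882; hedge Δ=1.0000, bond B=-95.9118.
  t=0,j=0: stock 107.0000 → up 149.8000 (V=53.8882), down 72.7600 (V=1.8676). Price 25.9146; hedge Δ=0.6752, bond B=-46.3363.
Self-financing check: at every node Δ·S+B equals the discounted successor values.

(0,0): Delta=0.6752 Bond=-46.3363
(1,0): Delta=0.0770 Bond=-3.7352
(1,1): Delta=1.0000 Bond=-95.9118
V0=25.9146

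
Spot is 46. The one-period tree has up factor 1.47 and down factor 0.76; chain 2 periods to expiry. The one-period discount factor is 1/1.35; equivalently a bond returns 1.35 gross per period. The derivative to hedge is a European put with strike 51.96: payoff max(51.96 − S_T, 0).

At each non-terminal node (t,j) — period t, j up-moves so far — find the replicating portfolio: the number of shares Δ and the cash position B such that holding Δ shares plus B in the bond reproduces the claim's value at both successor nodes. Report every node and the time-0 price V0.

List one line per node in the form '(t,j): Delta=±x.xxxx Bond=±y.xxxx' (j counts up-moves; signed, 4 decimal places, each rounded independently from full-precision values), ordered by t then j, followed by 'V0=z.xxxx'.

(0,0): Delta=-0.1059 Bond=5.3556
(1,0): Delta=-1.0000 Bond=38.4889
(1,1): Delta=-0.0118 Bond=0.8723
V0=0.4856

Under the risk-neutral measure, an up-move has probability p* = (R−d)/(u−d) = 0.8310 and values discount at R = 1.35.
Terminal payoffs: V(2,0)=25.3904, V(2,1)=0.5688, V(2,2)=0.0000
  t=1,j=0: stock 34.9600 → up 51.3912 (V=0.5688), down 26.5696 (V=25.3904). Price 3.5289; hedge Δ=-1.0000, bond B=38.4889.
  t=1,j=1: stock 67.6200 → up 99.4014 (V=0.0000), down 51.3912 (V=0.5688). Price 0.0712; hedge Δ=-0.0118, bond B=0.8723.
  t=0,j=0: stock 46.0000 → up 67.6200 (V=0.0712), down 34.9600 (V=3.5289). Price 0.4856; hedge Δ=-0.1059, bond B=5.3556.
Each (Δ,B) replicates both successor values, so the strategy is self-financing and V0 is arbitrage-free.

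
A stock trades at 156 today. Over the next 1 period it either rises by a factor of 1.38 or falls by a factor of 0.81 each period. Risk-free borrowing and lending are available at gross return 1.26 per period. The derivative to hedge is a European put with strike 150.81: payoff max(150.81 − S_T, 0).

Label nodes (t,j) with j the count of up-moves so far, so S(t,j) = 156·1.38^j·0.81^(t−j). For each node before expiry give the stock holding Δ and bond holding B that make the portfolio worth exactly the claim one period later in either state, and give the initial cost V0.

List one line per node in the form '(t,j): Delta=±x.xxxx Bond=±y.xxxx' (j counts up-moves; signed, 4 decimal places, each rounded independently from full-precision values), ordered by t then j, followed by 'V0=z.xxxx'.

(0,0): Delta=-0.2750 Bond=46.9799
V0=4.0852

The replicating-portfolio and risk-neutral prices coincide; use p* = (1.26−0.81)/(1.38−0.81) = 0.7895 for the latter.
Payoff layer (t=1): V(1,0)=24.4500, V(1,1)=0.0000
  t=0,j=0: stock 156.0000 → up 215.2800 (V=0.0000), down 126.3600 (V=24.4500). Price 4.0852; hedge Δ=-0.2750, bond B=46.9799.
Root portfolio cost Δ·156+B reproduces V0=4.0852.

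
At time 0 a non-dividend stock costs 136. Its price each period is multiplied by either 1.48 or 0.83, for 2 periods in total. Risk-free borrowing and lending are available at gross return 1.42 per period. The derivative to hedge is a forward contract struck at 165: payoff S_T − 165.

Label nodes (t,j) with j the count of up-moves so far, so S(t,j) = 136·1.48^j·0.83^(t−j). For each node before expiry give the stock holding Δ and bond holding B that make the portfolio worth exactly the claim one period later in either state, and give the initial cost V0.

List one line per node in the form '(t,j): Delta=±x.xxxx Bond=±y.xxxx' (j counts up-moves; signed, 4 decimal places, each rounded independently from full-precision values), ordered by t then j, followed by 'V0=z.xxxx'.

Since d<R<u, set p* = (R−d)/(u−d) = 0.9077; price each node as the discounted p*-expectation of its children.
Terminal values V(2,·): V(2,0)=-71.3096, V(2,1)=2.0624, V(2,2)=132.8944
(1,0): S=112.8800. Δ = (V_up−V_dn)/(S_up−S_dn) = (2.0624−-71.3096)/(167.0624−93.6904) = 1.0000. V = [p*·2.0624 + (1−p*)·-71.3096]/1.42 = -3.3172. B = V − Δ·S = -116.1972.
(1,1): S=201.2800. Δ = (V_up−V_dn)/(S_up−S_dn) = (132.8944−2.0624)/(297.8944−167.0624) = 1.0000. V = [p*·132.8944 + (1−p*)·2.0624]/1.42 = 85.0828. B = V − Δ·S = -116.1972.
(0,0): S=136.0000. Δ = (V_up−V_dn)/(S_up−S_dn) = (85.0828−-3.3172)/(201.2800−112.8800) = 1.0000. V = [p*·85.0828 + (1−p*)·-3.3172]/1.42 = 54.1710. B = V − Δ·S = -81.8290.
Each (Δ,B) replicates both successor values, so the strategy is self-financing and V0 is arbitrage-free.

(0,0): Delta=1.0000 Bond=-81.8290
(1,0): Delta=1.0000 Bond=-116.1972
(1,1): Delta=1.0000 Bond=-116.1972
V0=54.1710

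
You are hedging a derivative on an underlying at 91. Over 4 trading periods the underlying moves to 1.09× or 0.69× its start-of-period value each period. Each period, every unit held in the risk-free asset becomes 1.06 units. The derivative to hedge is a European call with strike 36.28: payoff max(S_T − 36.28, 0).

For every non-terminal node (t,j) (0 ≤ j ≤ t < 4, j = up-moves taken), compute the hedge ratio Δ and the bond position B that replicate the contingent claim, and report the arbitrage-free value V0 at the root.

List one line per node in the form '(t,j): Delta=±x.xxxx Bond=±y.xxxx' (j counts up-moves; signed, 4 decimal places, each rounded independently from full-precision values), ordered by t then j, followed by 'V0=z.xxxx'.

Under the risk-neutral measure, an up-move has probability p* = (R−d)/(u−d) = 0.9250 and values discount at R = 1.06.
At expiry t=4: V(4,0)=0.0000, V(4,1)=0.0000, V(4,2)=15.1946, V(4,3)=45.0349, V(4,4)=92.1739
Node (3,0) S=29.8943: V=(p*·0.0000+(1−p*)·0.0000)/1.06=0.0000; Δ=(0.0000−0.0000)/(32.5848−20.6271)=0.0000; B=V−Δ·S=0.0000
Node (3,1) S=47.2244: V=(p*·15.1946+(1−p*)·0.0000)/1.06=13.2594; Δ=(15.1946−0.0000)/(51.4746−32.5848)=0.8044; B=V−Δ·S=-24.7270
Node (3,2) S=74.6008: V=(p*·45.0349+(1−p*)·15.1946)/1.06=40.3744; Δ=(45.0349−15.1946)/(81.3149−51.4746)=1.0000; B=V−Δ·S=-34.2264
Node (3,3) S=117.8476: V=(p*·92.1739+(1−p*)·45.0349)/1.06=83.6212; Δ=(92.1739−45.0349)/(128.4539−81.3149)=1.0000; B=V−Δ·S=-34.2264
Node (2,0) S=43.3251: V=(p*·13.2594+(1−p*)·0.0000)/1.06=11.5707; Δ=(13.2594−0.0000)/(47.2244−29.8943)=0.7651; B=V−Δ·S=-21.5778
Node (2,1) S=68.4411: V=(p*·40.3744+(1−p*)·13.2594)/1.06=36.1705; Δ=(40.3744−13.2594)/(74.6008−47.2244)=0.9904; B=V−Δ·S=-31.6169
Node (2,2) S=108.1171: V=(p*·83.6212+(1−p*)·40.3744)/1.06=75.8280; Δ=(83.6212−40.3744)/(117.8476−74.6008)=1.0000; B=V−Δ·S=-32.2891
Node (1,0) S=62.7900: V=(p*·36.1705+(1−p*)·11.5707)/1.06=32.3826; Δ=(36.1705−11.5707)/(68.4411−43.3251)=0.9794; B=V−Δ·S=-29.1170
Node (1,1) S=99.1900: V=(p*·75.8280+(1−p*)·36.1705)/1.06=68.7299; Δ=(75.8280−36.1705)/(108.1171−68.4411)=0.9995; B=V−Δ·S=-30.4138
Node (0,0) S=91.0000: V=(p*·68.7299+(1−p*)·32.3826)/1.06=62.2678; Δ=(68.7299−32.3826)/(99.1900−62.7900)=0.9986; B=V−Δ·S=-28.6005
Self-financing check: at every node Δ·S+B equals the discounted successor values.

(0,0): Delta=0.9986 Bond=-28.6005
(1,0): Delta=0.9794 Bond=-29.1170
(1,1): Delta=0.9995 Bond=-30.4138
(2,0): Delta=0.7651 Bond=-21.5778
(2,1): Delta=0.9904 Bond=-31.6169
(2,2): Delta=1.0000 Bond=-32.2891
(3,0): Delta=0.0000 Bond=0.0000
(3,1): Delta=0.8044 Bond=-24.7270
(3,2): Delta=1.0000 Bond=-34.2264
(3,3): Delta=1.0000 Bond=-34.2264
V0=62.2678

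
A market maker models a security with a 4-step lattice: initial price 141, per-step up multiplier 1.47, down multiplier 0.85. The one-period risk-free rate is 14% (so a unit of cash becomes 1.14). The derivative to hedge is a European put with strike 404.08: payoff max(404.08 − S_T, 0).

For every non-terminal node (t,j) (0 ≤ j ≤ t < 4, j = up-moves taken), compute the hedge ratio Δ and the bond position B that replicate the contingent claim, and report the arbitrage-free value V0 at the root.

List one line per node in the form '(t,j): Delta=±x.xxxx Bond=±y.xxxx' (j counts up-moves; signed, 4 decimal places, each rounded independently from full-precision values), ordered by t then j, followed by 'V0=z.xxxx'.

(0,0): Delta=-0.7991 Bond=218.1225
(1,0): Delta=-1.0000 Bond=272.7425
(1,1): Delta=-0.6668 Bond=221.2549
(2,0): Delta=-1.0000 Bond=310.9264
(2,1): Delta=-1.0000 Bond=310.9264
(2,2): Delta=-0.4476 Bond=185.4388
(3,0): Delta=-1.0000 Bond=354.4561
(3,1): Delta=-1.0000 Bond=354.4561
(3,2): Delta=-1.0000 Bond=354.4561
(3,3): Delta=-0.0842 Bond=48.6126
V0=105.4553

Under the risk-neutral measure, an up-move has probability p* = (R−d)/(u−d) = 0.4677 and values discount at R = 1.14.
Terminal values V(4,·): V(4,0)=330.4771, V(4,1)=276.7903, V(4,2)=183.9437, V(4,3)=23.3737, V(4,4)=0.0000
  t=3,j=0: stock 86.5916 → up 127.2897 (V=276.7903), down 73.6029 (V=330.4771). Price 267.8645; hedge Δ=-1.0000, bond B=354.4561.
  t=3,j=1: stock 149.7526 → up 220.1363 (V=183.9437), down 127.2897 (V=276.7903). Price 204.7036; hedge Δ=-1.0000, bond B=354.4561.
  t=3,j=2: stock 258.9839 → up 380.7063 (V=23.3737), down 220.1363 (V=183.9437). Price 95.4723; hedge Δ=-1.0000, bond B=354.4561.
  t=3,j=3: stock 447.8897 → up 658.3979 (V=0.0000), down 380.7063 (V=23.3737). Price 10.9130; hedge Δ=-0.0842, bond B=48.6126.
  t=2,j=0: stock 101.8725 → up 149.7526 (V=204.7036), down 86.5916 (V=267.8645). Price 209.0539; hedge Δ=-1.0000, bond B=310.9264.
  t=2,j=1: stock 176.1795 → up 258.9839 (V=95.4723), down 149.7526 (V=204.7036). Price 134.7469; hedge Δ=-1.0000, bond B=310.9264.
  t=2,j=2: stock 304.6869 → up 447.8897 (V=10.9130), down 258.9839 (V=95.4723). Price 49.0530; hedge Δ=-0.4476, bond B=185.4388.
  t=1,j=0: stock 119.8500 → up 176.1795 (V=134.7469), down 101.8725 (V=209.0539). Price 152.8925; hedge Δ=-1.0000, bond B=272.7425.
  t=1,j=1: stock 207.2700 → up 304.6869 (V=49.0530), down 176.1795 (V=134.7469). Price 83.0388; hedge Δ=-0.6668, bond B=221.2549.
  t=0,j=0: stock 141.0000 → up 207.2700 (V=83.0388), down 119.8500 (V=152.8925). Price 105.4553; hedge Δ=-0.7991, bond B=218.1225.
Self-financing check: at every node Δ·S+B equals the discounted successor values.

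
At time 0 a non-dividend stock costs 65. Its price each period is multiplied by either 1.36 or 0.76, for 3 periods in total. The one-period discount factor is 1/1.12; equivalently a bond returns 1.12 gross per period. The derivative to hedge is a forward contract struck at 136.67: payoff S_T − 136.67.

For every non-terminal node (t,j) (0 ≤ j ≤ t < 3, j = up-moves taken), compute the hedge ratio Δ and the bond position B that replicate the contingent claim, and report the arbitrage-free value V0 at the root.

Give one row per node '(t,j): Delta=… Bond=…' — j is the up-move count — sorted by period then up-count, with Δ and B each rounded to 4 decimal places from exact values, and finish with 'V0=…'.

Since d<R<u, set p* = (R−d)/(u−d) = 0.6000; price each node as the discounted p*-expectation of its children.
Terminal values V(3,·): V(3,0)=-108.1366, V(3,1)=-85.6102, V(3,2)=-45.2998, V(3,3)=26.8346
Node (2,0) S=37.5440: V=(p*·-85.6102+(1−p*)·-108.1366)/1.12=-84.4828; Δ=(-85.6102−-108.1366)/(51.0598−28.5334)=1.0000; B=V−Δ·S=-122.0268
Node (2,1) S=67.1840: V=(p*·-45.2998+(1−p*)·-85.6102)/1.12=-54.8428; Δ=(-45.2998−-85.6102)/(91.3702−51.0598)=1.0000; B=V−Δ·S=-122.0268
Node (2,2) S=120.2240: V=(p*·26.8346+(1−p*)·-45.2998)/1.12=-1.8028; Δ=(26.8346−-45.2998)/(163.5046−91.3702)=1.0000; B=V−Δ·S=-122.0268
Node (1,0) S=49.4000: V=(p*·-54.8428+(1−p*)·-84.4828)/1.12=-59.5525; Δ=(-54.8428−-84.4828)/(67.1840−37.5440)=1.0000; B=V−Δ·S=-108.9525
Node (1,1) S=88.4000: V=(p*·-1.8028+(1−p*)·-54.8428)/1.12=-20.5525; Δ=(-1.8028−-54.8428)/(120.2240−67.1840)=1.0000; B=V−Δ·S=-108.9525
Node (0,0) S=65.0000: V=(p*·-20.5525+(1−p*)·-59.5525)/1.12=-32.2790; Δ=(-20.5525−-59.5525)/(88.4000−49.4000)=1.0000; B=V−Δ·S=-97.2790
Check: Δ(0,0)·S0 + B(0,0) = -32.2790 = V0.

(0,0): Delta=1.0000 Bond=-97.2790
(1,0): Delta=1.0000 Bond=-108.9525
(1,1): Delta=1.0000 Bond=-108.9525
(2,0): Delta=1.0000 Bond=-122.0268
(2,1): Delta=1.0000 Bond=-122.0268
(2,2): Delta=1.0000 Bond=-122.0268
V0=-32.2790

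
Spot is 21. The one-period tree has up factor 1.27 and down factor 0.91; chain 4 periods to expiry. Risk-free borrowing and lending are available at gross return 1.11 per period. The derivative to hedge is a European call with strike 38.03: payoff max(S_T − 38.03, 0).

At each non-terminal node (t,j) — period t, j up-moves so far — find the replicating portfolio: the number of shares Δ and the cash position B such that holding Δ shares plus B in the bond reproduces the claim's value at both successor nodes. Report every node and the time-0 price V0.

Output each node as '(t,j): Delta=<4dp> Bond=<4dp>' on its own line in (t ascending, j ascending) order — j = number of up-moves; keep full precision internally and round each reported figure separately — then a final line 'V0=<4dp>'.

(0,0): Delta=0.3012 Bond=-5.0593
(1,0): Delta=0.0406 Bond=-0.6358
(1,1): Delta=0.4506 Bond=-9.5998
(2,0): Delta=0.0000 Bond=0.0000
(2,1): Delta=0.0638 Bond=-1.2704
(2,2): Delta=0.6722 Bond=-18.1641
(3,0): Delta=0.0000 Bond=0.0000
(3,1): Delta=0.0000 Bond=0.0000
(3,2): Delta=0.1004 Bond=-2.5383
(3,3): Delta=1.0000 Bond=-34.2613
V0=1.2655

Since d<R<u, set p* = (R−d)/(u−d) = 0.5556; price each node as the discounted p*-expectation of its children.
Terminal payoffs: V(4,0)=0.0000, V(4,1)=0.0000, V(4,2)=0.0000, V(4,3)=1.1146, V(4,4)=16.6004
Node (3,0) S=15.8250: V=(p*·0.0000+(1−p*)·0.0000)/1.11=0.0000; Δ=(0.0000−0.0000)/(20.0977−14.4007)=0.0000; B=V−Δ·S=0.0000
Node (3,1) S=22.0854: V=(p*·0.0000+(1−p*)·0.0000)/1.11=0.0000; Δ=(0.0000−0.0000)/(28.0485−20.0977)=0.0000; B=V−Δ·S=0.0000
Node (3,2) S=30.8225: V=(p*·1.1146+(1−p*)·0.0000)/1.11=0.5579; Δ=(1.1146−0.0000)/(39.1446−28.0485)=0.1004; B=V−Δ·S=-2.5383
Node (3,3) S=43.0160: V=(p*·16.6004+(1−p*)·1.1146)/1.11=8.7548; Δ=(16.6004−1.1146)/(54.6304−39.1446)=1.0000; B=V−Δ·S=-34.2613
Node (2,0) S=17.3901: V=(p*·0.0000+(1−p*)·0.0000)/1.11=0.0000; Δ=(0.0000−0.0000)/(22.0854−15.8250)=0.0000; B=V−Δ·S=0.0000
Node (2,1) S=24.2697: V=(p*·0.5579+(1−p*)·0.0000)/1.11=0.2792; Δ=(0.5579−0.0000)/(30.8225−22.0854)=0.0638; B=V−Δ·S=-1.2704
Node (2,2) S=33.8709: V=(p*·8.7548+(1−p*)·0.5579)/1.11=4.6051; Δ=(8.7548−0.5579)/(43.0160−30.8225)=0.6722; B=V−Δ·S=-18.1641
Node (1,0) S=19.1100: V=(p*·0.2792+(1−p*)·0.0000)/1.11=0.1397; Δ=(0.2792−0.0000)/(24.2697−17.3901)=0.0406; B=V−Δ·S=-0.6358
Node (1,1) S=26.6700: V=(p*·4.6051+(1−p*)·0.2792)/1.11=2.4167; Δ=(4.6051−0.2792)/(33.8709−24.2697)=0.4506; B=V−Δ·S=-9.5998
Node (0,0) S=21.0000: V=(p*·2.4167+(1−p*)·0.1397)/1.11=1.2655; Δ=(2.4167−0.1397)/(26.6700−19.1100)=0.3012; B=V−Δ·S=-5.0593
Check: Δ(0,0)·S0 + B(0,0) = 1.2655 = V0.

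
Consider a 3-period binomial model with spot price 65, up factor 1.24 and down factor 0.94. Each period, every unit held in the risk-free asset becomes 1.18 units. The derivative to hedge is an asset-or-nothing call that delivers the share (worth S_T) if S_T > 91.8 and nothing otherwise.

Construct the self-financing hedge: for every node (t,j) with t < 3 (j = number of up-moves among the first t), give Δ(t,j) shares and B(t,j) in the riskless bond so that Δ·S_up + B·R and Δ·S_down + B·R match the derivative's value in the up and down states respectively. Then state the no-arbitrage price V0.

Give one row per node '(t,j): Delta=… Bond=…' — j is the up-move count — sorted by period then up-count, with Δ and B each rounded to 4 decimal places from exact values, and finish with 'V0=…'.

Since d<R<u, set p* = (R−d)/(u−d) = 0.8000; price each node as the discounted p*-expectation of its children.
At expiry t=3: V(3,0)=0.0000, V(3,1)=0.0000, V(3,2)=93.9474, V(3,3)=123.9306
Node (2,0) S=57.4340: V=(p*·0.0000+(1−p*)·0.0000)/1.18=0.0000; Δ=(0.0000−0.0000)/(71.2182−53.9880)=0.0000; B=V−Δ·S=0.0000
Node (2,1) S=75.7640: V=(p*·93.9474+(1−p*)·0.0000)/1.18=63.6931; Δ=(93.9474−0.0000)/(93.9474−71.2182)=4.1333; B=V−Δ·S=-249.4647
Node (2,2) S=99.9440: V=(p*·123.9306+(1−p*)·93.9474)/1.18=99.9440; Δ=(123.9306−93.9474)/(123.9306−93.9474)=1.0000; B=V−Δ·S=0.0000
Node (1,0) S=61.1000: V=(p*·63.6931+(1−p*)·0.0000)/1.18=43.1818; Δ=(63.6931−0.0000)/(75.7640−57.4340)=3.4748; B=V−Δ·S=-169.1286
Node (1,1) S=80.6000: V=(p*·99.9440+(1−p*)·63.6931)/1.18=78.5541; Δ=(99.9440−63.6931)/(99.9440−75.7640)=1.4992; B=V−Δ·S=-42.2822
Node (0,0) S=65.0000: V=(p*·78.5541+(1−p*)·43.1818)/1.18=60.5760; Δ=(78.5541−43.1818)/(80.6000−61.1000)=1.8140; B=V−Δ·S=-57.3317
Root portfolio cost Δ·65+B reproduces V0=60.5760.

(0,0): Delta=1.8140 Bond=-57.3317
(1,0): Delta=3.4748 Bond=-169.1286
(1,1): Delta=1.4992 Bond=-42.2822
(2,0): Delta=0.0000 Bond=0.0000
(2,1): Delta=4.1333 Bond=-249.4647
(2,2): Delta=1.0000 Bond=0.0000
V0=60.5760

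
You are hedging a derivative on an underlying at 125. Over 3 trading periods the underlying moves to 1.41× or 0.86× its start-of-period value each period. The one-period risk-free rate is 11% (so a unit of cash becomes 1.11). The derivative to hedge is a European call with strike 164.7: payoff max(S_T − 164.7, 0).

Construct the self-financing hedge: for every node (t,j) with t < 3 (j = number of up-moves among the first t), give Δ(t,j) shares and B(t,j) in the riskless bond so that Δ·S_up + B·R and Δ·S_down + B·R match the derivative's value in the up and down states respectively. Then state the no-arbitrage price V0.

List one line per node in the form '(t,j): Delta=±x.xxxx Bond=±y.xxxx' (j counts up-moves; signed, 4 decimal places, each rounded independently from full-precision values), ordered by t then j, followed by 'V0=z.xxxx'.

Risk-neutral probability p* = (R−d)/(u−d) = (1.11−0.86)/(1.41−0.86) = 0.4545.
Terminal payoffs: V(3,0)=0.0000, V(3,1)=0.0000, V(3,2)=49.0207, V(3,3)=185.7026
Node (2,0) S=92.4500: V=(p*·0.0000+(1−p*)·0.0000)/1.11=0.0000; Δ=(0.0000−0.0000)/(130.3545−79.5070)=0.0000; B=V−Δ·S=0.0000
Node (2,1) S=151.5750: V=(p*·49.0207+(1−p*)·0.0000)/1.11=20.0740; Δ=(49.0207−0.0000)/(213.7207−130.3545)=0.5880; B=V−Δ·S=-69.0546
Node (2,2) S=248.5125: V=(p*·185.7026+(1−p*)·49.0207)/1.11=100.1341; Δ=(185.7026−49.0207)/(350.4026−213.7207)=1.0000; B=V−Δ·S=-148.3784
Node (1,0) S=107.5000: V=(p*·20.0740+(1−p*)·0.0000)/1.11=8.2203; Δ=(20.0740−0.0000)/(151.5750−92.4500)=0.3395; B=V−Δ·S=-28.2779
Node (1,1) S=176.2500: V=(p*·100.1341+(1−p*)·20.0740)/1.11=50.8693; Δ=(100.1341−20.0740)/(248.5125−151.5750)=0.8259; B=V−Δ·S=-94.6945
Node (0,0) S=125.0000: V=(p*·50.8693+(1−p*)·8.2203)/1.11=24.8705; Δ=(50.8693−8.2203)/(176.2500−107.5000)=0.6203; B=V−Δ·S=-52.6732
Self-financing check: at every node Δ·S+B equals the discounted successor values.

(0,0): Delta=0.6203 Bond=-52.6732
(1,0): Delta=0.3395 Bond=-28.2779
(1,1): Delta=0.8259 Bond=-94.6945
(2,0): Delta=0.0000 Bond=0.0000
(2,1): Delta=0.5880 Bond=-69.0546
(2,2): Delta=1.0000 Bond=-148.3784
V0=24.8705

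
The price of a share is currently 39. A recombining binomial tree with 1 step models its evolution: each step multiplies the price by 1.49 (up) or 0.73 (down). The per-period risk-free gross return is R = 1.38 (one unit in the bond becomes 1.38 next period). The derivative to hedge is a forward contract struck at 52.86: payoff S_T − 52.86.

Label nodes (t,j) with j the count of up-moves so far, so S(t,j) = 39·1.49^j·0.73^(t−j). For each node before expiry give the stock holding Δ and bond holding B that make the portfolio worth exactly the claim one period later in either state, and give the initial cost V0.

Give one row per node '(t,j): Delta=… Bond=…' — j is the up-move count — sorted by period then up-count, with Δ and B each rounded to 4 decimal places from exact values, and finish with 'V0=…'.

(0,0): Delta=1.0000 Bond=-38.3043
V0=0.6957

No-arbitrage ⇒ martingale measure with p* = (R−d)/(u−d) = 0.8553.
At expiry t=1: V(1,0)=-24.3900, V(1,1)=5.2500
(0,0): S=39.0000. Δ = (V_up−V_dn)/(S_up−S_dn) = (5.2500−-24.3900)/(58.1100−28.4700) = 1.0000. V = [p*·5.2500 + (1−p*)·-24.3900]/1.38 = 0.6957. B = V − Δ·S = -38.3043.
Root portfolio cost Δ·39+B reproduces V0=0.6957.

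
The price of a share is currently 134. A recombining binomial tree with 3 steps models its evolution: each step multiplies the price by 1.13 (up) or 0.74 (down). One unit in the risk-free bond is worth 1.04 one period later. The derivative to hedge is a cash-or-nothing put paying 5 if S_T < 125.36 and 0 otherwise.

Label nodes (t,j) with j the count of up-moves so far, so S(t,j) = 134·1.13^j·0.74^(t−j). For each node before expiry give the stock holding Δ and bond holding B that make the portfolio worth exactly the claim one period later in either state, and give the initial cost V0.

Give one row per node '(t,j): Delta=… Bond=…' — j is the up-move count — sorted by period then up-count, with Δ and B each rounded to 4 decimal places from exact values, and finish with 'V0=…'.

Under the risk-neutral measure, an up-move has probability p* = (R−d)/(u−d) = 0.7692 and values discount at R = 1.04.
Payoff layer (t=3): V(3,0)=5.0000, V(3,1)=5.0000, V(3,2)=0.0000, V(3,3)=0.0000
(2,0): S=73.3784. Δ = (V_up−V_dn)/(S_up−S_dn) = (5.0000−5.0000)/(82.9176−54.3000) = 0.0000. V = [p*·5.0000 + (1−p*)·5.0000]/1.04 = 4.8077. B = V − Δ·S = 4.8077.
(2,1): S=112.0508. Δ = (V_up−V_dn)/(S_up−S_dn) = (0.0000−5.0000)/(126.6174−82.9176) = -0.1144. V = [p*·0.0000 + (1−p*)·5.0000]/1.04 = 1.1095. B = V − Δ·S = 13.9300.
(2,2): S=171.1046. Δ = (V_up−V_dn)/(S_up−S_dn) = (0.0000−0.0000)/(193.3482−126.6174) = 0.0000. V = [p*·0.0000 + (1−p*)·0.0000]/1.04 = 0.0000. B = V − Δ·S = 0.0000.
(1,0): S=99.1600. Δ = (V_up−V_dn)/(S_up−S_dn) = (1.1095−4.8077)/(112.0508−73.3784) = -0.0956. V = [p*·1.1095 + (1−p*)·4.8077]/1.04 = 1.8874. B = V − Δ·S = 11.3700.
(1,1): S=151.4200. Δ = (V_up−V_dn)/(S_up−S_dn) = (0.0000−1.1095)/(171.1046−112.0508) = -0.0188. V = [p*·0.0000 + (1−p*)·1.1095]/1.04 = 0.2462. B = V − Δ·S = 3.0910.
(0,0): S=134.0000. Δ = (V_up−V_dn)/(S_up−S_dn) = (0.2462−1.8874)/(151.4200−99.1600) = -0.0314. V = [p*·0.2462 + (1−p*)·1.8874]/1.04 = 0.6009. B = V − Δ·S = 4.8092.
The time-0 hedge costs 0.6009, which is the no-arbitrage price.

(0,0): Delta=-0.0314 Bond=4.8092
(1,0): Delta=-0.0956 Bond=11.3700
(1,1): Delta=-0.0188 Bond=3.0910
(2,0): Delta=0.0000 Bond=4.8077
(2,1): Delta=-0.1144 Bond=13.9300
(2,2): Delta=0.0000 Bond=0.0000
V0=0.6009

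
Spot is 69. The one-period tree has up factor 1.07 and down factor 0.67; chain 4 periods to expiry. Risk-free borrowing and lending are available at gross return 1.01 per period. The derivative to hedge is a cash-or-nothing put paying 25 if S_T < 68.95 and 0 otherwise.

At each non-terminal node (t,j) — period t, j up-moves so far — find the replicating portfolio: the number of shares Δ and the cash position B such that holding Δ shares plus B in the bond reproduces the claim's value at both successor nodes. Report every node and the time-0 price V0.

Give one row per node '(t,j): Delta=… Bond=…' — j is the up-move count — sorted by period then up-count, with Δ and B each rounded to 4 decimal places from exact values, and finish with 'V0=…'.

No-arbitrage ⇒ martingale measure with p* = (R−d)/(u−d) = 0.8500.
Terminal values V(4,·): V(4,0)=25.0000, V(4,1)=25.0000, V(4,2)=25.0000, V(4,3)=25.0000, V(4,4)=0.0000
Node (3,0) S=20.7526: V=(p*·25.0000+(1−p*)·25.0000)/1.01=24.7525; Δ=(25.0000−25.0000)/(22.2053−13.9043)=0.0000; B=V−Δ·S=24.7525
Node (3,1) S=33.1423: V=(p*·25.0000+(1−p*)·25.0000)/1.01=24.7525; Δ=(25.0000−25.0000)/(35.4622−22.2053)=0.0000; B=V−Δ·S=24.7525
Node (3,2) S=52.9287: V=(p*·25.0000+(1−p*)·25.0000)/1.01=24.7525; Δ=(25.0000−25.0000)/(56.6337−35.4622)=0.0000; B=V−Δ·S=24.7525
Node (3,3) S=84.5280: V=(p*·0.0000+(1−p*)·25.0000)/1.01=3.7129; Δ=(0.0000−25.0000)/(90.4449−56.6337)=-0.7394; B=V−Δ·S=66.2129
Node (2,0) S=30.9741: V=(p*·24.7525+(1−p*)·24.7525)/1.01=24.5074; Δ=(24.7525−24.7525)/(33.1423−20.7526)=0.0000; B=V−Δ·S=24.5074
Node (2,1) S=49.4661: V=(p*·24.7525+(1−p*)·24.7525)/1.01=24.5074; Δ=(24.7525−24.7525)/(52.9287−33.1423)=0.0000; B=V−Δ·S=24.5074
Node (2,2) S=78.9981: V=(p*·3.7129+(1−p*)·24.7525)/1.01=6.8008; Δ=(3.7129−24.7525)/(84.5280−52.9287)=-0.6658; B=V−Δ·S=59.3998
Node (1,0) S=46.2300: V=(p*·24.5074+(1−p*)·24.5074)/1.01=24.2648; Δ=(24.5074−24.5074)/(49.4661−30.9741)=0.0000; B=V−Δ·S=24.2648
Node (1,1) S=73.8300: V=(p*·6.8008+(1−p*)·24.5074)/1.01=9.3632; Δ=(6.8008−24.5074)/(78.9981−49.4661)=-0.5996; B=V−Δ·S=53.6297
Node (0,0) S=69.0000: V=(p*·9.3632+(1−p*)·24.2648)/1.01=11.4836; Δ=(9.3632−24.2648)/(73.8300−46.2300)=-0.5399; B=V−Δ·S=48.7375
Self-financing check: at every node Δ·S+B equals the discounted successor values.

(0,0): Delta=-0.5399 Bond=48.7375
(1,0): Delta=0.0000 Bond=24.2648
(1,1): Delta=-0.5996 Bond=53.6297
(2,0): Delta=0.0000 Bond=24.5074
(2,1): Delta=0.0000 Bond=24.5074
(2,2): Delta=-0.6658 Bond=59.3998
(3,0): Delta=0.0000 Bond=24.7525
(3,1): Delta=0.0000 Bond=24.7525
(3,2): Delta=0.0000 Bond=24.7525
(3,3): Delta=-0.7394 Bond=66.2129
V0=11.4836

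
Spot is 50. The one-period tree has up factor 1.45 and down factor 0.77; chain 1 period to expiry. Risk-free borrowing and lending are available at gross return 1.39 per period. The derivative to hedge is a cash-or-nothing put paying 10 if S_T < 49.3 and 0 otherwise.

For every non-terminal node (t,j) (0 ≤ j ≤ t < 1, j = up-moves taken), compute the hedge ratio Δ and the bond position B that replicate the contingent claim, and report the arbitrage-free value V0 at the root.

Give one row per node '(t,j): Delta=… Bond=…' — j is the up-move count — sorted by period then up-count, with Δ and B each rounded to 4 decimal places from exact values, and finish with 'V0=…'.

(0,0): Delta=-0.2941 Bond=15.3407
V0=0.6348

Under the risk-neutral measure, an up-move has probability p* = (R−d)/(u−d) = 0.9118 and values discount at R = 1.39.
Payoff layer (t=1): V(1,0)=10.0000, V(1,1)=0.0000
(0,0): S=50.0000. Δ = (V_up−V_dn)/(S_up−S_dn) = (0.0000−10.0000)/(72.5000−38.5000) = -0.2941. V = [p*·0.0000 + (1−p*)·10.0000]/1.39 = 0.6348. B = V − Δ·S = 15.3407.
Check: Δ(0,0)·S0 + B(0,0) = 0.6348 = V0.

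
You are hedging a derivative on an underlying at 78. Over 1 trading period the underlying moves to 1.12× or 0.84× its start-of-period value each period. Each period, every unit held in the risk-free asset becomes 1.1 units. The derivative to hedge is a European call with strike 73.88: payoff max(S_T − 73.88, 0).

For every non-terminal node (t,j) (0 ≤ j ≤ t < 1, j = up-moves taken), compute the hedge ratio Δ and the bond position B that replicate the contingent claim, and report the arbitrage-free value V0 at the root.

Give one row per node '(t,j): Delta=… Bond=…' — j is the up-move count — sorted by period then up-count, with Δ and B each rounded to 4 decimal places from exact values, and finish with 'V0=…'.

Under the risk-neutral measure, an up-move has probability p* = (R−d)/(u−d) = 0.9286 and values discount at R = 1.1.
Terminal payoffs: V(1,0)=0.0000, V(1,1)=13.4800
(0,0): S=78.0000. Δ = (V_up−V_dn)/(S_up−S_dn) = (13.4800−0.0000)/(87.3600−65.5200) = 0.6172. V = [p*·13.4800 + (1−p*)·0.0000]/1.1 = 11.3792. B = V − Δ·S = -36.7636.
The time-0 hedge costs 11.3792, which is the no-arbitrage price.

(0,0): Delta=0.6172 Bond=-36.7636
V0=11.3792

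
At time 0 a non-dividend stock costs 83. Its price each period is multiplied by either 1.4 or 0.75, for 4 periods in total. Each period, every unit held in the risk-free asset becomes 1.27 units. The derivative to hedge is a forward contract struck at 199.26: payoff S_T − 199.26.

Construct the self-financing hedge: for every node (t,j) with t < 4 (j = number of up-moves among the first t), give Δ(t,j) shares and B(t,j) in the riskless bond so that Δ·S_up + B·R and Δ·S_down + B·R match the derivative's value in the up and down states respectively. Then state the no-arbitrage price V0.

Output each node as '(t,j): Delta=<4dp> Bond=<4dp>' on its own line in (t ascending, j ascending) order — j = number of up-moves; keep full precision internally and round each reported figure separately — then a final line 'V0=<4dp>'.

(0,0): Delta=1.0000 Bond=-76.5959
(1,0): Delta=1.0000 Bond=-97.2767
(1,1): Delta=1.0000 Bond=-97.2767
(2,0): Delta=1.0000 Bond=-123.5414
(2,1): Delta=1.0000 Bond=-123.5414
(2,2): Delta=1.0000 Bond=-123.5414
(3,0): Delta=1.0000 Bond=-156.8976
(3,1): Delta=1.0000 Bond=-156.8976
(3,2): Delta=1.0000 Bond=-156.8976
(3,3): Delta=1.0000 Bond=-156.8976
V0=6.4041

Since d<R<u, set p* = (R−d)/(u−d) = 0.8000; price each node as the discounted p*-expectation of its children.
Terminal values V(4,·): V(4,0)=-172.9983, V(4,1)=-150.2381, V(4,2)=-107.7525, V(4,3)=-28.4460, V(4,4)=119.5928
(3,0): S=35.0156. Δ = (V_up−V_dn)/(S_up−S_dn) = (-150.2381−-172.9983)/(49.0219−26.2617) = 1.0000. V = [p*·-150.2381 + (1−p*)·-172.9983]/1.27 = -121.8820. B = V − Δ·S = -156.8976.
(3,1): S=65.3625. Δ = (V_up−V_dn)/(S_up−S_dn) = (-107.7525−-150.2381)/(91.5075−49.0219) = 1.0000. V = [p*·-107.7525 + (1−p*)·-150.2381]/1.27 = -91.5351. B = V − Δ·S = -156.8976.
(3,2): S=122.0100. Δ = (V_up−V_dn)/(S_up−S_dn) = (-28.4460−-107.7525)/(170.8140−91.5075) = 1.0000. V = [p*·-28.4460 + (1−p*)·-107.7525]/1.27 = -34.8876. B = V − Δ·S = -156.8976.
(3,3): S=227.7520. Δ = (V_up−V_dn)/(S_up−S_dn) = (119.5928−-28.4460)/(318.8528−170.8140) = 1.0000. V = [p*·119.5928 + (1−p*)·-28.4460]/1.27 = 70.8544. B = V − Δ·S = -156.8976.
(2,0): S=46.6875. Δ = (V_up−V_dn)/(S_up−S_dn) = (-91.5351−-121.8820)/(65.3625−35.0156) = 1.0000. V = [p*·-91.5351 + (1−p*)·-121.8820]/1.27 = -76.8539. B = V − Δ·S = -123.5414.
(2,1): S=87.1500. Δ = (V_up−V_dn)/(S_up−S_dn) = (-34.8876−-91.5351)/(122.0100−65.3625) = 1.0000. V = [p*·-34.8876 + (1−p*)·-91.5351]/1.27 = -36.3914. B = V − Δ·S = -123.5414.
(2,2): S=162.6800. Δ = (V_up−V_dn)/(S_up−S_dn) = (70.8544−-34.8876)/(227.7520−122.0100) = 1.0000. V = [p*·70.8544 + (1−p*)·-34.8876]/1.27 = 39.1386. B = V − Δ·S = -123.5414.
(1,0): S=62.2500. Δ = (V_up−V_dn)/(S_up−S_dn) = (-36.3914−-76.8539)/(87.1500−46.6875) = 1.0000. V = [p*·-36.3914 + (1−p*)·-76.8539]/1.27 = -35.0267. B = V − Δ·S = -97.2767.
(1,1): S=116.2000. Δ = (V_up−V_dn)/(S_up−S_dn) = (39.1386−-36.3914)/(162.6800−87.1500) = 1.0000. V = [p*·39.1386 + (1−p*)·-36.3914]/1.27 = 18.9233. B = V − Δ·S = -97.2767.
(0,0): S=83.0000. Δ = (V_up−V_dn)/(S_up−S_dn) = (18.9233−-35.0267)/(116.2000−62.2500) = 1.0000. V = [p*·18.9233 + (1−p*)·-35.0267]/1.27 = 6.4041. B = V − Δ·S = -76.5959.
The time-0 hedge costs 6.4041, which is the no-arbitrage price.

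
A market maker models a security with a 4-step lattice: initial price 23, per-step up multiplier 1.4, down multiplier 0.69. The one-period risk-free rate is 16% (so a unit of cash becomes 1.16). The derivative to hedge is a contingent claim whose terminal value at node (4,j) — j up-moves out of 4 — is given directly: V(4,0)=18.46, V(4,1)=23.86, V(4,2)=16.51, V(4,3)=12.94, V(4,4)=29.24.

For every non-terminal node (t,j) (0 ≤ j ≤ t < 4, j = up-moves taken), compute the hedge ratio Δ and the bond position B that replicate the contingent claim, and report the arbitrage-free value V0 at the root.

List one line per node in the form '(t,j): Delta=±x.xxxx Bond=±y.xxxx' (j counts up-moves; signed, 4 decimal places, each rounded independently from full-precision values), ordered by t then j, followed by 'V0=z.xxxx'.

The replicating-portfolio and risk-neutral prices coincide; use p* = (1.16−0.69)/(1.4−0.69) = 0.6620 for the latter.
Payoff layer (t=4): V(4,0)=18.4600, V(4,1)=23.8600, V(4,2)=16.5100, V(4,3)=12.9400, V(4,4)=29.2400
  t=3,j=0: stock 7.5557 → up 10.5780 (V=23.8600), down 5.2134 (V=18.4600). Price 18.9954; hedge Δ=1.0066, bond B=11.3898.
  t=3,j=1: stock 15.3304 → up 21.4626 (V=16.5100), down 10.5780 (V=23.8600). Price 16.3746; hedge Δ=-0.6753, bond B=26.7267.
  t=3,j=2: stock 31.1052 → up 43.5473 (V=12.9400), down 21.4626 (V=16.5100). Price 12.1955; hedge Δ=-0.1617, bond B=17.2237.
  t=3,j=3: stock 63.1120 → up 88.3568 (V=29.2400), down 43.5473 (V=12.9400). Price 20.4570; hedge Δ=0.3638, bond B=-2.5007.
  t=2,j=0: stock 10.9503 → up 15.3304 (V=16.3746), down 7.5557 (V=18.9954). Price 14.8797; hedge Δ=-0.3371, bond B=18.5710.
  t=2,j=1: stock 22.2180 → up 31.1052 (V=12.1955), down 15.3304 (V=16.3746). Price 11.7311; hedge Δ=-0.2649, bond B=17.6172.
  t=2,j=2: stock 45.0800 → up 63.1120 (V=20.4570), down 31.1052 (V=12.1955). Price 15.2279; hedge Δ=0.2581, bond B=3.5920.
  t=1,j=0: stock 15.8700 → up 22.2180 (V=11.7311), down 10.9503 (V=14.8797). Price 11.0306; hedge Δ=-0.2794, bond B=15.4652.
  t=1,j=1: stock 32.2000 → up 45.0800 (V=15.2279), down 22.2180 (V=11.7311). Price 12.1085; hedge Δ=0.1530, bond B=7.1835.
  t=0,j=0: stock 23.0000 → up 32.2000 (V=12.1085), down 15.8700 (V=11.0306). Price 10.1243; hedge Δ=0.0660, bond B=8.6060.
The time-0 hedge costs 10.1243, which is the no-arbitrage price.

(0,0): Delta=0.0660 Bond=8.6060
(1,0): Delta=-0.2794 Bond=15.4652
(1,1): Delta=0.1530 Bond=7.1835
(2,0): Delta=-0.3371 Bond=18.5710
(2,1): Delta=-0.2649 Bond=17.6172
(2,2): Delta=0.2581 Bond=3.5920
(3,0): Delta=1.0066 Bond=11.3898
(3,1): Delta=-0.6753 Bond=26.7267
(3,2): Delta=-0.1617 Bond=17.2237
(3,3): Delta=0.3638 Bond=-2.5007
V0=10.1243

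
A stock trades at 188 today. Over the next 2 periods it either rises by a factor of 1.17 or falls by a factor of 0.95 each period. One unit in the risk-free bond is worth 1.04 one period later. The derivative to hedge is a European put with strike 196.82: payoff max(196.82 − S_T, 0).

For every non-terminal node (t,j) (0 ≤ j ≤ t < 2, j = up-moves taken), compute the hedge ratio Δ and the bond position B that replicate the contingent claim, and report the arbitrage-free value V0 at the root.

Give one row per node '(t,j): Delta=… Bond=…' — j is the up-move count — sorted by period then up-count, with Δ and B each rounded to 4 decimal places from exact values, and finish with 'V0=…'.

Under the risk-neutral measure, an up-move has probability p* = (R−d)/(u−d) = 0.4091 and values discount at R = 1.04.
At expiry t=2: V(2,0)=27.1500, V(2,1)=0.0000, V(2,2)=0.0000
  t=1,j=0: stock 178.6000 → up 208.9620 (V=0.0000), down 169.6700 (V=27.1500). Price 15.4261; hedge Δ=-0.6910, bond B=138.8352.
  t=1,j=1: stock 219.9600 → up 257.3532 (V=0.0000), down 208.9620 (V=0.0000). Price 0.0000; hedge Δ=0.0000, bond B=0.0000.
  t=0,j=0: stock 188.0000 → up 219.9600 (V=0.0000), down 178.6000 (V=15.4261). Price 8.7649; hedge Δ=-0.3730, bond B=78.8837.
The time-0 hedge costs 8.7649, which is the no-arbitrage price.

(0,0): Delta=-0.3730 Bond=78.8837
(1,0): Delta=-0.6910 Bond=138.8352
(1,1): Delta=0.0000 Bond=0.0000
V0=8.7649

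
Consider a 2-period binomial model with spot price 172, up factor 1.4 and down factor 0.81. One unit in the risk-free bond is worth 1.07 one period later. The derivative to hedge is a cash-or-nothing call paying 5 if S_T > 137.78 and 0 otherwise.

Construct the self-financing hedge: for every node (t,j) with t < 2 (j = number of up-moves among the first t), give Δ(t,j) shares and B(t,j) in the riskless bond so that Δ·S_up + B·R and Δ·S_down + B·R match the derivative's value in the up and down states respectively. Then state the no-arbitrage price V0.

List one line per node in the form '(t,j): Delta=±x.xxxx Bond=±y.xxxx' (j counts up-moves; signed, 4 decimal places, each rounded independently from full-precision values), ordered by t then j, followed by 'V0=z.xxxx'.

(0,0): Delta=0.0258 Bond=-1.4290
(1,0): Delta=0.0608 Bond=-6.4153
(1,1): Delta=0.0000 Bond=4.6729
V0=3.0010

Risk-neutral probability p* = (R−d)/(u−d) = (1.07−0.81)/(1.4−0.81) = 0.4407.
Terminal payoffs: V(2,0)=0.0000, V(2,1)=5.0000, V(2,2)=5.0000
Node (1,0) S=139.3200: V=(p*·5.0000+(1−p*)·0.0000)/1.07=2.0592; Δ=(5.0000−0.0000)/(195.0480−112.8492)=0.0608; B=V−Δ·S=-6.4153
Node (1,1) S=240.8000: V=(p*·5.0000+(1−p*)·5.0000)/1.07=4.6729; Δ=(5.0000−5.0000)/(337.1200−195.0480)=0.0000; B=V−Δ·S=4.6729
Node (0,0) S=172.0000: V=(p*·4.6729+(1−p*)·2.0592)/1.07=3.0010; Δ=(4.6729−2.0592)/(240.8000−139.3200)=0.0258; B=V−Δ·S=-1.4290
The time-0 hedge costs 3.0010, which is the no-arbitrage price.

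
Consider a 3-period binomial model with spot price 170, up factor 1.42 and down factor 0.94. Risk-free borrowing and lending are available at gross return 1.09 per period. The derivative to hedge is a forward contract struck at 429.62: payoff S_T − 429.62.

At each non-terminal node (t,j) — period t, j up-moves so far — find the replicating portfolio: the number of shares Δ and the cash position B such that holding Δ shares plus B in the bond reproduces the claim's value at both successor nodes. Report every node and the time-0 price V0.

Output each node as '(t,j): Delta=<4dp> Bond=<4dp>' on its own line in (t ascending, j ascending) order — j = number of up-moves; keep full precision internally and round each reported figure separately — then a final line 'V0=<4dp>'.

Risk-neutral probability p* = (R−d)/(u−d) = (1.09−0.94)/(1.42−0.94) = 0.3125.
Terminal values V(3,·): V(3,0)=-288.4207, V(3,1)=-216.3190, V(3,2)=-107.3993, V(3,3)=57.1390
Node (2,0) S=150.2120: V=(p*·-216.3190+(1−p*)·-288.4207)/1.09=-243.9348; Δ=(-216.3190−-288.4207)/(213.3010−141.1993)=1.0000; B=V−Δ·S=-394.1468
Node (2,1) S=226.9160: V=(p*·-107.3993+(1−p*)·-216.3190)/1.09=-167.2308; Δ=(-107.3993−-216.3190)/(322.2207−213.3010)=1.0000; B=V−Δ·S=-394.1468
Node (2,2) S=342.7880: V=(p*·57.1390+(1−p*)·-107.3993)/1.09=-51.3588; Δ=(57.1390−-107.3993)/(486.7590−322.2207)=1.0000; B=V−Δ·S=-394.1468
Node (1,0) S=159.8000: V=(p*·-167.2308+(1−p*)·-243.9348)/1.09=-201.8026; Δ=(-167.2308−-243.9348)/(226.9160−150.2120)=1.0000; B=V−Δ·S=-361.6026
Node (1,1) S=241.4000: V=(p*·-51.3588+(1−p*)·-167.2308)/1.09=-120.2026; Δ=(-51.3588−-167.2308)/(342.7880−226.9160)=1.0000; B=V−Δ·S=-361.6026
Node (0,0) S=170.0000: V=(p*·-120.2026+(1−p*)·-201.8026)/1.09=-161.7455; Δ=(-120.2026−-201.8026)/(241.4000−159.8000)=1.0000; B=V−Δ·S=-331.7455
The time-0 hedge costs -161.7455, which is the no-arbitrage price.

(0,0): Delta=1.0000 Bond=-331.7455
(1,0): Delta=1.0000 Bond=-361.6026
(1,1): Delta=1.0000 Bond=-361.6026
(2,0): Delta=1.0000 Bond=-394.1468
(2,1): Delta=1.0000 Bond=-394.1468
(2,2): Delta=1.0000 Bond=-394.1468
V0=-161.7455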